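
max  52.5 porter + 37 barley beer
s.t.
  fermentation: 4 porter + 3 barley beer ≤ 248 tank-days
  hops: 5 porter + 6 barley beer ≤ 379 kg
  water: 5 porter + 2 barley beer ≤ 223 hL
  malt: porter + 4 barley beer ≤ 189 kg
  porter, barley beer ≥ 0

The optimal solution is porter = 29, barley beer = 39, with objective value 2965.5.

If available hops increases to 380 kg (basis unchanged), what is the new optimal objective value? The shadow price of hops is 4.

2969.5

Δb = 1, so new z* = 2965.5 + (4)·(1) = 2965.5 + 4 = 2969.5.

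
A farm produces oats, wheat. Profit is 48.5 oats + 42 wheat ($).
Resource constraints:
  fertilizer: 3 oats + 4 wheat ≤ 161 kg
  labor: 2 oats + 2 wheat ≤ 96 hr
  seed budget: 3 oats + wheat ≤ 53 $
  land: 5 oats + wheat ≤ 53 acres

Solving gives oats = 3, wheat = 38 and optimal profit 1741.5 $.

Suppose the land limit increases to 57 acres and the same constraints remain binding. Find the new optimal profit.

1757.5

Check each constraint at x*: fertilizer 161/161 (tight); labor 82/96 (slack 14); seed budget 47/53 (slack 6); land 53/53 (tight).
Slack constraints have shadow price 0 (complementary slackness).
Dual feasibility on the basic columns requires 3·y_fertilizer + 5·y_land = 48.5, 4·y_fertilizer + 1·y_land = 42.
→ y_fertilizer = 9.5 and y_land = 4.
Δz = y_land·Δb = 4 × (4) = 16, so new z* = 1741.5 + 16 = 1757.5.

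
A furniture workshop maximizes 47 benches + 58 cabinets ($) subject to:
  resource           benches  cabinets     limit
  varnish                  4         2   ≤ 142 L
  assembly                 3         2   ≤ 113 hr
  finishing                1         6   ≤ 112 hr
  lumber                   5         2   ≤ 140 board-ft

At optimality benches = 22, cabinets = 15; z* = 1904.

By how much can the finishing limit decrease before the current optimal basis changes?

84

Binding constraints: finishing, lumber. The basis is B = [[1,6],[5,2]] with det -28.
Per unit decrease in finishing, x* moves by d = (0.0714, -0.1786).
The basis stays optimal until cabinets reaches 0; allowable decrease = 84 hr.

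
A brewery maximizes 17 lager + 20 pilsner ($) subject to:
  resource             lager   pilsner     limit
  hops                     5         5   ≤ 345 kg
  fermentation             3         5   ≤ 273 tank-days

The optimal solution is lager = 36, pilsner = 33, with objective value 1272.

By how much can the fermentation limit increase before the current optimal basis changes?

Binding constraints: hops, fermentation. The basis is B = [[5,5],[3,5]] with det 10.
Per unit increase in fermentation, x* moves by d = (-0.5, 0.5).
The basis stays optimal until lager reaches 0; allowable increase = 72 tank-days.

72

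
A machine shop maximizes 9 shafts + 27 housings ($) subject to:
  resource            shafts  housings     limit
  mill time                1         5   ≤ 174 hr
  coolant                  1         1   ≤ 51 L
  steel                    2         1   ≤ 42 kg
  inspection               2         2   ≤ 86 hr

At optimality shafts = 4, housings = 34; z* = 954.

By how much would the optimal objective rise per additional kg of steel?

2

Binding: mill time and steel. Non-binding: coolant (13 unused), inspection (10 unused).
Slack constraints have shadow price 0 (complementary slackness).
The binding rows give the dual system: 1·y_mill time + 2·y_steel = 9 and 5·y_mill time + 1·y_steel = 27.
→ y_mill time = 5 and y_steel = 2.
Shadow price of steel = 2.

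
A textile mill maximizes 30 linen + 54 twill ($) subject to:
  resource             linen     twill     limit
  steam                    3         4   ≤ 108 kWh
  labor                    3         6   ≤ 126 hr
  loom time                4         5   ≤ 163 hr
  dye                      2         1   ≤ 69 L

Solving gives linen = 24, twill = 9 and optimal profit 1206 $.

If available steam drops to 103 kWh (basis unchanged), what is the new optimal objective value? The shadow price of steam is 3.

Δb = -5, so new z* = 1206 + (3)·(-5) = 1206 − 15 = 1191.

1191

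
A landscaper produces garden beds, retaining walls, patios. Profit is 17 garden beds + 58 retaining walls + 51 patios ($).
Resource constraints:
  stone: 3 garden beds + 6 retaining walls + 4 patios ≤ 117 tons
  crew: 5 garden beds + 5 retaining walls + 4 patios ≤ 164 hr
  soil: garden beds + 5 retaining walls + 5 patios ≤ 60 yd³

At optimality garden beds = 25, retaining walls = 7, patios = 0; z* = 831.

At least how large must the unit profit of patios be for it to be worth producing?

At the optimum: stone uses 117 of 117 (binding); crew uses 160 of 164 (slack = 4); soil uses 60 of 60 (binding).
By complementary slackness, y = 0 for the non-binding constraint.
The binding rows give the dual system: 3·y_stone + 1·y_soil = 17 and 6·y_stone + 5·y_soil = 58.
→ y_stone = 3 and y_soil = 8.
patios enters the basis when its profit ≥ yᵀa₃ = 3·4 + 8·5 = 52.

52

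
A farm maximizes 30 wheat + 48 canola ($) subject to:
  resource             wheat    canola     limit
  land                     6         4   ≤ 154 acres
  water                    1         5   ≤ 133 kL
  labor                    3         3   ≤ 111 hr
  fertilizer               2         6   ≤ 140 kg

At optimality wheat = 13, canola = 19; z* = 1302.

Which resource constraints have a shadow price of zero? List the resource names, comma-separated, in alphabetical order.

labor, water

land: 154/154 (binding)
water: 108/133 (slack 25)
labor: 96/111 (slack 15)
fertilizer: 140/140 (binding)
By complementary slackness, a constraint with positive slack has shadow price 0 → labor, water.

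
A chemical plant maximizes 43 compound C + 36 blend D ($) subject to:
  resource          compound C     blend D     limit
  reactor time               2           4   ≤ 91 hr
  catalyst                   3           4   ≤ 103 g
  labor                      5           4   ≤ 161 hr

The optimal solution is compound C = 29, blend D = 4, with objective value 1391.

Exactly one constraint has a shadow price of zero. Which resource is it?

reactor time

reactor time: 74/91 (slack 17)
catalyst: 103/103 (binding)
labor: 161/161 (binding)
By complementary slackness, a constraint with positive slack has shadow price 0 → reactor time.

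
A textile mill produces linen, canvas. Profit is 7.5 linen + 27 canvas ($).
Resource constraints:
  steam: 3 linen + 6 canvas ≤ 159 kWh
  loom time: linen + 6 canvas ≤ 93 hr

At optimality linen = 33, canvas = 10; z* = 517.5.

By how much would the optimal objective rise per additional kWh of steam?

Check each constraint at x*: steam 159/159 (tight); loom time 93/93 (tight).
The binding rows give the dual system: 3·y_steam + 1·y_loom time = 7.5 and 6·y_steam + 6·y_loom time = 27.
Solving: y_steam = 1.5, y_loom time = 3.
Shadow price of steam = 1.5.

1.5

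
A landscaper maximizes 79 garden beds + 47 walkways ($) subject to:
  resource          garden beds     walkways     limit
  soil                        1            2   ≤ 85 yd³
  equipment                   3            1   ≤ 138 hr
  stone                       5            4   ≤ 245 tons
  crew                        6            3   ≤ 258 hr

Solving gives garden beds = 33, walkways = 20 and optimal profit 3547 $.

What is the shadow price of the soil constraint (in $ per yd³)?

At the optimum: soil uses 73 of 85 (slack = 12); equipment uses 119 of 138 (slack = 19); stone uses 245 of 245 (binding); crew uses 258 of 258 (binding).
Slack constraints have shadow price 0 (complementary slackness).
Dual feasibility on the basic columns requires 5·y_stone + 6·y_crew = 79, 4·y_stone + 3·y_crew = 47.
This yields shadow prices y_stone = 5, y_crew = 9.
Shadow price of soil = 0.

0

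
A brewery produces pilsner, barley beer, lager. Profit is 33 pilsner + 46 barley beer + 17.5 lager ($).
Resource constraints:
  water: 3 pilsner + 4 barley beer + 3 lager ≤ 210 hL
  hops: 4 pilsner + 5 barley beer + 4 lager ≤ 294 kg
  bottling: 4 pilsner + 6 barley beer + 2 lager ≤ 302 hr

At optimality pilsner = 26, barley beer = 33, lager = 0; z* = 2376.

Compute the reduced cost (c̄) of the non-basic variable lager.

-9.5

Binding: water and bottling. Non-binding: hops (25 unused).
By complementary slackness, y = 0 for the non-binding constraint.
From A_Bᵀ y = c: 3·y_water + 4·y_bottling = 33; 4·y_water + 6·y_bottling = 46.
Solving: y_water = 7, y_bottling = 3.
Reduced cost of lager: c₃ − yᵀa₃ = 17.5 − (7·3 + 3·2) = 17.5 − 27 = -9.5.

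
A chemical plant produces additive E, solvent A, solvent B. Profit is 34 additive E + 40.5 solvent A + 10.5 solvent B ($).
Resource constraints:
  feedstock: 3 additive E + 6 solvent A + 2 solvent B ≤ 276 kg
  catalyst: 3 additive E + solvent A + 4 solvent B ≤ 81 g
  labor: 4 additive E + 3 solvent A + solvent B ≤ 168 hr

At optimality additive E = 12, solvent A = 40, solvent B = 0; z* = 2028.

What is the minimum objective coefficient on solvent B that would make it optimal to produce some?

Check each constraint at x*: feedstock 276/276 (tight); catalyst 76/81 (slack 5); labor 168/168 (tight).
Since catalyst is not tight, its dual is 0.
From A_Bᵀ y = c: 3·y_feedstock + 4·y_labor = 34; 6·y_feedstock + 3·y_labor = 40.5.
→ y_feedstock = 4 and y_labor = 5.5.
solvent B enters the basis when its profit ≥ yᵀa₃ = 4·2 + 5.5·1 = 13.5.

13.5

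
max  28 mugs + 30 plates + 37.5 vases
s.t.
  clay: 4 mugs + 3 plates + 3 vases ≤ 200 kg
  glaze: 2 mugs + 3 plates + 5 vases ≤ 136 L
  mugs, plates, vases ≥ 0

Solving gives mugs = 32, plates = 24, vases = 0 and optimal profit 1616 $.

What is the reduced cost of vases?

-4.5

At the optimum: clay uses 200 of 200 (binding); glaze uses 136 of 136 (binding).
Dual feasibility on the basic columns requires 4·y_clay + 2·y_glaze = 28, 3·y_clay + 3·y_glaze = 30.
This yields shadow prices y_clay = 4, y_glaze = 6.
Reduced cost of vases: c₃ − yᵀa₃ = 37.5 − (4·3 + 6·5) = 37.5 − 42 = -4.5.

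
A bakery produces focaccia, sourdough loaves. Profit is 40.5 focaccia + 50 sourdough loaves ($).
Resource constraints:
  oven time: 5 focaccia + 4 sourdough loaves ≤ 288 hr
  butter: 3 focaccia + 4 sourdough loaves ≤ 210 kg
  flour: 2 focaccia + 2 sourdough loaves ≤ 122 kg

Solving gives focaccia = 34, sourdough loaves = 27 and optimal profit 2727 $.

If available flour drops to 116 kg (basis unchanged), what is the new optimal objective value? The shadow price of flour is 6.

2691

Δb = -6, so new z* = 2727 + (6)·(-6) = 2727 − 36 = 2691.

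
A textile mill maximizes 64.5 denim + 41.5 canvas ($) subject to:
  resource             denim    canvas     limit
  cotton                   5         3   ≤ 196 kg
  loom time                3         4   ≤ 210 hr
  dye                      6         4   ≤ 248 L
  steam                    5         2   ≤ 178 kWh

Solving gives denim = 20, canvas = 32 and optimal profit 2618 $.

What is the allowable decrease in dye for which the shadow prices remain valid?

Binding constraints: cotton, dye. The basis is B = [[5,3],[6,4]] with det 2.
Per unit decrease in dye, x* moves by d = (1.5, -2.5).
The basis stays optimal until steam becomes binding; allowable decrease = 5.6 L.

5.6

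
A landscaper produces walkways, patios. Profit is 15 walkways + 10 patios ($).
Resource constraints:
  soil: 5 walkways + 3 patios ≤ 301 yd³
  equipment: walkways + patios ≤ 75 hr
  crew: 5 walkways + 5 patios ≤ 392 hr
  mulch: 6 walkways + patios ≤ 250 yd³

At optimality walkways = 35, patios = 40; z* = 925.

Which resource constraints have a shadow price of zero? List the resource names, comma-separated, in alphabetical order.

soil: 295/301 (slack 6)
equipment: 75/75 (binding)
crew: 375/392 (slack 17)
mulch: 250/250 (binding)
By complementary slackness, a constraint with positive slack has shadow price 0 → crew, soil.

crew, soil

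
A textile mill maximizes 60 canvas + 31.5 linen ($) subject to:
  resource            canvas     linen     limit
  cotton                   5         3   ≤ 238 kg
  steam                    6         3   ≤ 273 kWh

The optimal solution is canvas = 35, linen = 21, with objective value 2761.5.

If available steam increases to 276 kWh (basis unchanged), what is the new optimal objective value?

2784

At the optimum: cotton uses 238 of 238 (binding); steam uses 273 of 273 (binding).
From A_Bᵀ y = c: 5·y_cotton + 6·y_steam = 60; 3·y_cotton + 3·y_steam = 31.5.
Solving: y_cotton = 3, y_steam = 7.5.
Δz = y_steam·Δb = 7.5 × (3) = 22.5, so new z* = 2761.5 + 22.5 = 2784.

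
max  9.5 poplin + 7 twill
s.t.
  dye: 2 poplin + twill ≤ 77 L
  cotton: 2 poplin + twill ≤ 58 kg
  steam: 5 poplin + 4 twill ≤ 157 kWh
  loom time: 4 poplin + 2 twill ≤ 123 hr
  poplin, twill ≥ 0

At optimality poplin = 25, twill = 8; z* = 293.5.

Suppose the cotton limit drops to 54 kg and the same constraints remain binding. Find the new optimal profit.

289.5

Check each constraint at x*: dye 58/77 (slack 19); cotton 58/58 (tight); steam 157/157 (tight); loom time 116/123 (slack 7).
By complementary slackness, y = 0 for the non-binding constraints.
Dual feasibility on the basic columns requires 2·y_cotton + 5·y_steam = 9.5, 1·y_cotton + 4·y_steam = 7.
This yields shadow prices y_cotton = 1, y_steam = 1.5.
Δz = y_cotton·Δb = 1 × (-4) = -4, so new z* = 293.5 − 4 = 289.5.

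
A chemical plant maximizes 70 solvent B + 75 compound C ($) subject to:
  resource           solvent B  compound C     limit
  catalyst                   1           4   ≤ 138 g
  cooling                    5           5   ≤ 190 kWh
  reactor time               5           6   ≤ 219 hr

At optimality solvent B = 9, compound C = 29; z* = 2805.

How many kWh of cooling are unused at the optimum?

0

cooling used = 5·9 + 5·29 = 190; slack = 190 − 190 = 0.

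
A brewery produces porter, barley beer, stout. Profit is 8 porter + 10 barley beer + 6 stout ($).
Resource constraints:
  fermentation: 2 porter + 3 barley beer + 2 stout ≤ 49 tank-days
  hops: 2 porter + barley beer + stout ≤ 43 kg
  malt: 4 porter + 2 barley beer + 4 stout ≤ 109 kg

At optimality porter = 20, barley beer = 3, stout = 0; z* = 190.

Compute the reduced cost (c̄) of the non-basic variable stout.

-1

At the optimum: fermentation uses 49 of 49 (binding); hops uses 43 of 43 (binding); malt uses 86 of 109 (slack = 23).
By complementary slackness, y = 0 for the non-binding constraint.
Dual feasibility on the basic columns requires 2·y_fermentation + 2·y_hops = 8, 3·y_fermentation + 1·y_hops = 10.
→ y_fermentation = 3 and y_hops = 1.
Reduced cost of stout: c₃ − yᵀa₃ = 6 − (3·2 + 1·1) = 6 − 7 = -1.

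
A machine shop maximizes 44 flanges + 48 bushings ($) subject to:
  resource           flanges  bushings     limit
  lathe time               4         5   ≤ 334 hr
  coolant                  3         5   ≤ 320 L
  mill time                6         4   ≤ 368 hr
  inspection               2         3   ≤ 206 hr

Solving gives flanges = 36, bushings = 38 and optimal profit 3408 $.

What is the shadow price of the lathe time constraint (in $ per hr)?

8

Binding: lathe time and mill time. Non-binding: coolant (22 unused), inspection (20 unused).
Since coolant, inspection are not tight, their duals are 0.
The binding rows give the dual system: 4·y_lathe time + 6·y_mill time = 44 and 5·y_lathe time + 4·y_mill time = 48.
Solving: y_lathe time = 8, y_mill time = 2.
Shadow price of lathe time = 8.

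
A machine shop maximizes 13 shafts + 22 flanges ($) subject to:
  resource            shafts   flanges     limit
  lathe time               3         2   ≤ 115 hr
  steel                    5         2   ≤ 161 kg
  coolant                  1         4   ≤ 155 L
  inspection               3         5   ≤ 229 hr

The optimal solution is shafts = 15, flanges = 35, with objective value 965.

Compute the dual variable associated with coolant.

At the optimum: lathe time uses 115 of 115 (binding); steel uses 145 of 161 (slack = 16); coolant uses 155 of 155 (binding); inspection uses 220 of 229 (slack = 9).
Since steel, inspection are not tight, their duals are 0.
The binding rows give the dual system: 3·y_lathe time + 1·y_coolant = 13 and 2·y_lathe time + 4·y_coolant = 22.
This yields shadow prices y_lathe time = 3, y_coolant = 4.
Shadow price of coolant = 4.

4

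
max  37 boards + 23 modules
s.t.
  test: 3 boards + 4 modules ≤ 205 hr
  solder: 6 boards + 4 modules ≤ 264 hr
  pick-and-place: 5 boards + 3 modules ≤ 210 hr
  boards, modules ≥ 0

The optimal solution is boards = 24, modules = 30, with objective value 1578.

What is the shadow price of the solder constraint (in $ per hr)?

2

Check each constraint at x*: test 192/205 (slack 13); solder 264/264 (tight); pick-and-place 210/210 (tight).
Since test is not tight, its dual is 0.
Dual feasibility on the basic columns requires 6·y_solder + 5·y_pick-and-place = 37, 4·y_solder + 3·y_pick-and-place = 23.
This yields shadow prices y_solder = 2, y_pick-and-place = 5.
Shadow price of solder = 2.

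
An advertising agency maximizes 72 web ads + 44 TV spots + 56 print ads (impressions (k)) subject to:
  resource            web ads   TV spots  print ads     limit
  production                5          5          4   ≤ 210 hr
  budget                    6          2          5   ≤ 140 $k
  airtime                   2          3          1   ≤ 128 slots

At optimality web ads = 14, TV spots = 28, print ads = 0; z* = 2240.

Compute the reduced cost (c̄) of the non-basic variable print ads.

-3

Binding: production and budget. Non-binding: airtime (16 unused).
By complementary slackness, y = 0 for the non-binding constraint.
Dual feasibility on the basic columns requires 5·y_production + 6·y_budget = 72, 5·y_production + 2·y_budget = 44.
This yields shadow prices y_production = 6, y_budget = 7.
Reduced cost of print ads: c₃ − yᵀa₃ = 56 − (6·4 + 7·5) = 56 − 59 = -3.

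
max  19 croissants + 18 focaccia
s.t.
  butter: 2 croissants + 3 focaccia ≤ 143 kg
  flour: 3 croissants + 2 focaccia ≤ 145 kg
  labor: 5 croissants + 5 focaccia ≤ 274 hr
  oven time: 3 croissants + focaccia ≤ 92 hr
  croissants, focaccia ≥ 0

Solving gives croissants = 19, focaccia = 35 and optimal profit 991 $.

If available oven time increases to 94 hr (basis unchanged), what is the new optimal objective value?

997

Check each constraint at x*: butter 143/143 (tight); flour 127/145 (slack 18); labor 270/274 (slack 4); oven time 92/92 (tight).
Slack constraints have shadow price 0 (complementary slackness).
Dual feasibility on the basic columns requires 2·y_butter + 3·y_oven time = 19, 3·y_butter + 1·y_oven time = 18.
→ y_butter = 5 and y_oven time = 3.
Δz = y_oven time·Δb = 3 × (2) = 6, so new z* = 991 + 6 = 997.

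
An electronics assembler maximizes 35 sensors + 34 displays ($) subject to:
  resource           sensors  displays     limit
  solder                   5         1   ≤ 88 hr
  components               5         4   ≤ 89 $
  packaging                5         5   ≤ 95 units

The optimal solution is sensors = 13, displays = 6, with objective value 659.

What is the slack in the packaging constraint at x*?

packaging used = 5·13 + 5·6 = 95; slack = 95 − 95 = 0.

0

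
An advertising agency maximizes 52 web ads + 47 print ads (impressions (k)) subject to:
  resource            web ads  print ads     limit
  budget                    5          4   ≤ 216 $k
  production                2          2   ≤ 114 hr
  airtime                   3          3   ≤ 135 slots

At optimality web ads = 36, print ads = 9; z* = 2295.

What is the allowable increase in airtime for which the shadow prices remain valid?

Binding constraints: budget, airtime. The basis is B = [[5,4],[3,3]] with det 3.
Per unit increase in airtime, x* moves by d = (-1.3333, 1.6667).
The basis stays optimal until web ads reaches 0; allowable increase = 27 slots.

27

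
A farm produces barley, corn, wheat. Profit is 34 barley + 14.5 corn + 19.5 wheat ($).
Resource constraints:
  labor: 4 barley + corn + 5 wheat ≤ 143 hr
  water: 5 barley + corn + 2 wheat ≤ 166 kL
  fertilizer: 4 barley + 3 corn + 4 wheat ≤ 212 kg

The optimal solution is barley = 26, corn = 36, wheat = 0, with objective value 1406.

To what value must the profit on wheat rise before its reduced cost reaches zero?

22

Binding: water and fertilizer. Non-binding: labor (3 unused).
Since labor is not tight, its dual is 0.
The binding rows give the dual system: 5·y_water + 4·y_fertilizer = 34 and 1·y_water + 3·y_fertilizer = 14.5.
Solving: y_water = 4, y_fertilizer = 3.5.
wheat enters the basis when its profit ≥ yᵀa₃ = 4·2 + 3.5·4 = 22.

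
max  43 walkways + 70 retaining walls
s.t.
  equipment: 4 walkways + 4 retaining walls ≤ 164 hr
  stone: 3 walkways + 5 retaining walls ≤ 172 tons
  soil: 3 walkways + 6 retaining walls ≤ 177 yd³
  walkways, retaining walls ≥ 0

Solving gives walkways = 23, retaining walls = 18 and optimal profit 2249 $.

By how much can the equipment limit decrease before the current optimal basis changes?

Binding constraints: equipment, soil. The basis is B = [[4,4],[3,6]] with det 12.
Per unit decrease in equipment, x* moves by d = (-0.5, 0.25).
The basis stays optimal until walkways reaches 0; allowable decrease = 46 hr.

46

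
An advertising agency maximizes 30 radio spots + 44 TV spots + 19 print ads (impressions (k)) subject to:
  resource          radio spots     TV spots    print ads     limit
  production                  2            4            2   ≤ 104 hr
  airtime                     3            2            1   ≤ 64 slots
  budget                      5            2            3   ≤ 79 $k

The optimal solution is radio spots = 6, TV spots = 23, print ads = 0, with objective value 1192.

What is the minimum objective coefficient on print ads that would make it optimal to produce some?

Check each constraint at x*: production 104/104 (tight); airtime 64/64 (tight); budget 76/79 (slack 3).
Slack constraints have shadow price 0 (complementary slackness).
Dual feasibility on the basic columns requires 2·y_production + 3·y_airtime = 30, 4·y_production + 2·y_airtime = 44.
This yields shadow prices y_production = 9, y_airtime = 4.
print ads enters the basis when its profit ≥ yᵀa₃ = 9·2 + 4·1 = 22.

22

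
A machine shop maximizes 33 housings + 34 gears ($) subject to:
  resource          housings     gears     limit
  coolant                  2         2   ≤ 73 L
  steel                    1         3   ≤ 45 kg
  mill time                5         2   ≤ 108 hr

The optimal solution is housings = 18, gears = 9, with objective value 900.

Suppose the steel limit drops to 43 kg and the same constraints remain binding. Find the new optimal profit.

884

Check each constraint at x*: coolant 54/73 (slack 19); steel 45/45 (tight); mill time 108/108 (tight).
Since coolant is not tight, its dual is 0.
The binding rows give the dual system: 1·y_steel + 5·y_mill time = 33 and 3·y_steel + 2·y_mill time = 34.
This yields shadow prices y_steel = 8, y_mill time = 5.
Δz = y_steel·Δb = 8 × (-2) = -16, so new z* = 900 − 16 = 884.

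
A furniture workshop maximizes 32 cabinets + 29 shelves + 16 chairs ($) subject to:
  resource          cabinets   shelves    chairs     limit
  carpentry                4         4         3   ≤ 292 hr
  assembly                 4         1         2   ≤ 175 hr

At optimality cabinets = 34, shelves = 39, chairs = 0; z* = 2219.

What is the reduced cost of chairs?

-7

At the optimum: carpentry uses 292 of 292 (binding); assembly uses 175 of 175 (binding).
From A_Bᵀ y = c: 4·y_carpentry + 4·y_assembly = 32; 4·y_carpentry + 1·y_assembly = 29.
Solving: y_carpentry = 7, y_assembly = 1.
Reduced cost of chairs: c₃ − yᵀa₃ = 16 − (7·3 + 1·2) = 16 − 23 = -7.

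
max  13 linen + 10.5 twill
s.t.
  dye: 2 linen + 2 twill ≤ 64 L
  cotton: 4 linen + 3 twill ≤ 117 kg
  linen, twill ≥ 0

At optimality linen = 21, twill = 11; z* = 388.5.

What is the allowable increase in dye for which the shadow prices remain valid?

14

Binding constraints: dye, cotton. The basis is B = [[2,2],[4,3]] with det -2.
Per unit increase in dye, x* moves by d = (-1.5, 2).
The basis stays optimal until linen reaches 0; allowable increase = 14 L.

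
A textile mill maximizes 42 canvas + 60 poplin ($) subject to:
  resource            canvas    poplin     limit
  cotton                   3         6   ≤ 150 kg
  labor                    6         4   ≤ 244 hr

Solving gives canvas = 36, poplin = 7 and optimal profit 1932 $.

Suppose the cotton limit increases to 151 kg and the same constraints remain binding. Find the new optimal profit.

1940

Check each constraint at x*: cotton 150/150 (tight); labor 244/244 (tight).
The binding rows give the dual system: 3·y_cotton + 6·y_labor = 42 and 6·y_cotton + 4·y_labor = 60.
→ y_cotton = 8 and y_labor = 3.
Δz = y_cotton·Δb = 8 × (1) = 8, so new z* = 1932 + 8 = 1940.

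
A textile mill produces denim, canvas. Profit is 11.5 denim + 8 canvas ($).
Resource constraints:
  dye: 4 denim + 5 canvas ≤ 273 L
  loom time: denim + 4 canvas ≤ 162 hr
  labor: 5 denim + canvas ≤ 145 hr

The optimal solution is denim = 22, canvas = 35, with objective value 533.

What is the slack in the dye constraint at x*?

10

dye used = 4·22 + 5·35 = 263; slack = 273 − 263 = 10.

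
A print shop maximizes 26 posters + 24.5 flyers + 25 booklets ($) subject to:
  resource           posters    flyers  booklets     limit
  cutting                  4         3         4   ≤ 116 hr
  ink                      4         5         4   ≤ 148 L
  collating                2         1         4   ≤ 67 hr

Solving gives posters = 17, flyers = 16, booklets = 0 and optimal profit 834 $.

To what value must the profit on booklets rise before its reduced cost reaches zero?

Binding: cutting and ink. Non-binding: collating (17 unused).
Slack constraints have shadow price 0 (complementary slackness).
From A_Bᵀ y = c: 4·y_cutting + 4·y_ink = 26; 3·y_cutting + 5·y_ink = 24.5.
This yields shadow prices y_cutting = 4, y_ink = 2.5.
booklets enters the basis when its profit ≥ yᵀa₃ = 4·4 + 2.5·4 = 26.

26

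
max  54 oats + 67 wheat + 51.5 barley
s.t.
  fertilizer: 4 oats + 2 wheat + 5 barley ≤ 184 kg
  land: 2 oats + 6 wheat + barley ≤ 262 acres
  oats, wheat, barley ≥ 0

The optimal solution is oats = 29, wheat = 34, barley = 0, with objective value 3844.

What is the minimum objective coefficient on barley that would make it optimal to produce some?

55.5

Check each constraint at x*: fertilizer 184/184 (tight); land 262/262 (tight).
The binding rows give the dual system: 4·y_fertilizer + 2·y_land = 54 and 2·y_fertilizer + 6·y_land = 67.
→ y_fertilizer = 9.5 and y_land = 8.
barley enters the basis when its profit ≥ yᵀa₃ = 9.5·5 + 8·1 = 55.5.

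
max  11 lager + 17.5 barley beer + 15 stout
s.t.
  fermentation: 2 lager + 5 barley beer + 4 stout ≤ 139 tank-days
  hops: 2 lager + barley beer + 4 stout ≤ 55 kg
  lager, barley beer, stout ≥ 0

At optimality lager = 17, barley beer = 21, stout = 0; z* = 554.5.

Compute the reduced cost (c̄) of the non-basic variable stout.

-7

Check each constraint at x*: fermentation 139/139 (tight); hops 55/55 (tight).
Dual feasibility on the basic columns requires 2·y_fermentation + 2·y_hops = 11, 5·y_fermentation + 1·y_hops = 17.5.
Solving: y_fermentation = 3, y_hops = 2.5.
Reduced cost of stout: c₃ − yᵀa₃ = 15 − (3·4 + 2.5·4) = 15 − 22 = -7.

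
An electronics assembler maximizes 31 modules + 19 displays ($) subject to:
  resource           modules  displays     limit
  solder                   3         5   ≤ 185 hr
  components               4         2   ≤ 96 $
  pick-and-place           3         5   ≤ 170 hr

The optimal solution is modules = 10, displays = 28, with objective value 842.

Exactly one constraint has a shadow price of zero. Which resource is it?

solder

solder: 170/185 (slack 15)
components: 96/96 (binding)
pick-and-place: 170/170 (binding)
By complementary slackness, a constraint with positive slack has shadow price 0 → solder.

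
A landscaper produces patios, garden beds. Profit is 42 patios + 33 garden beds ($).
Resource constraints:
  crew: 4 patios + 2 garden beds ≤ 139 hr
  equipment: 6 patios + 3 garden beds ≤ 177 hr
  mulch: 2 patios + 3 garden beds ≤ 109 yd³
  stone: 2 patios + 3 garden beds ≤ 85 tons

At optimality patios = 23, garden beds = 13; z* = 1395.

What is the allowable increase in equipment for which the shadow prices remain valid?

31.5

Binding constraints: equipment, stone. The basis is B = [[6,3],[2,3]] with det 12.
Per unit increase in equipment, x* moves by d = (0.25, -0.1667).
The basis stays optimal until crew becomes binding; allowable increase = 31.5 hr.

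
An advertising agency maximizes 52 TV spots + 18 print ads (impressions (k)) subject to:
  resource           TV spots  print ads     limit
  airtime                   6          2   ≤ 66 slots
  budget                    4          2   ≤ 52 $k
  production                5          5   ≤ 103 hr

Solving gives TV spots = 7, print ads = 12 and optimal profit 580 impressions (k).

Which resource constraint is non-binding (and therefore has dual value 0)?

airtime: 66/66 (binding)
budget: 52/52 (binding)
production: 95/103 (slack 8)
By complementary slackness, a constraint with positive slack has shadow price 0 → production.

production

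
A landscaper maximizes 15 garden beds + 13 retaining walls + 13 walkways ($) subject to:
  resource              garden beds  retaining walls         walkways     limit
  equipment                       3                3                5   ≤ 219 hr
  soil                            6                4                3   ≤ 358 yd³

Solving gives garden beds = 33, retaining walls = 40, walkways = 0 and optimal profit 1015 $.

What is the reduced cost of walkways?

Both equipment and soil are binding at x*.
From A_Bᵀ y = c: 3·y_equipment + 6·y_soil = 15; 3·y_equipment + 4·y_soil = 13.
This yields shadow prices y_equipment = 3, y_soil = 1.
Reduced cost of walkways: c₃ − yᵀa₃ = 13 − (3·5 + 1·3) = 13 − 18 = -5.

-5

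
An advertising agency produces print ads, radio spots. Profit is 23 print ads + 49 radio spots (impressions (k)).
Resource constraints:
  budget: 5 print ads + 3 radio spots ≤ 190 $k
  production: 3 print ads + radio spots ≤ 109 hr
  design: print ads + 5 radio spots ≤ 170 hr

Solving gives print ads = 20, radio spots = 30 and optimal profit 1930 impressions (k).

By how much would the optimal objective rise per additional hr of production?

Binding: budget and design. Non-binding: production (19 unused).
By complementary slackness, y = 0 for the non-binding constraint.
From A_Bᵀ y = c: 5·y_budget + 1·y_design = 23; 3·y_budget + 5·y_design = 49.
This yields shadow prices y_budget = 3, y_design = 8.
Shadow price of production = 0.

0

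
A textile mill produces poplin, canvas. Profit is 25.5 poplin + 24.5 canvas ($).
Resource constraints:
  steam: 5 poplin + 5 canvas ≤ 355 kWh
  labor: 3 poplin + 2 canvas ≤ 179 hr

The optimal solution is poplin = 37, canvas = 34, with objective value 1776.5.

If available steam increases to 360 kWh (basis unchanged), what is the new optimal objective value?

At the optimum: steam uses 355 of 355 (binding); labor uses 179 of 179 (binding).
The binding rows give the dual system: 5·y_steam + 3·y_labor = 25.5 and 5·y_steam + 2·y_labor = 24.5.
→ y_steam = 4.5 and y_labor = 1.
Δz = y_steam·Δb = 4.5 × (5) = 22.5, so new z* = 1776.5 + 22.5 = 1799.

1799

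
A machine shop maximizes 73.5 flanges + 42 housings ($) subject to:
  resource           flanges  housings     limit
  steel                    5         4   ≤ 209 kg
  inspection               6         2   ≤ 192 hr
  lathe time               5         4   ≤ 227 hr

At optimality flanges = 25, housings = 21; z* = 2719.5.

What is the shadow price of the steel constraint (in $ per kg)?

7.5

At the optimum: steel uses 209 of 209 (binding); inspection uses 192 of 192 (binding); lathe time uses 209 of 227 (slack = 18).
Slack constraints have shadow price 0 (complementary slackness).
The binding rows give the dual system: 5·y_steel + 6·y_inspection = 73.5 and 4·y_steel + 2·y_inspection = 42.
→ y_steel = 7.5 and y_inspection = 6.
Shadow price of steel = 7.5.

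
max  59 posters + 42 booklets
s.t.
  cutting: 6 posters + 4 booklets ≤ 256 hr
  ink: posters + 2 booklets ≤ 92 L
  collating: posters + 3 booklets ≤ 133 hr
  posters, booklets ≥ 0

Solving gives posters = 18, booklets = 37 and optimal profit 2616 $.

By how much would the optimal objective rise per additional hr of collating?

At the optimum: cutting uses 256 of 256 (binding); ink uses 92 of 92 (binding); collating uses 129 of 133 (slack = 4).
Slack constraints have shadow price 0 (complementary slackness).
Dual feasibility on the basic columns requires 6·y_cutting + 1·y_ink = 59, 4·y_cutting + 2·y_ink = 42.
→ y_cutting = 9.5 and y_ink = 2.
Shadow price of collating = 0.

0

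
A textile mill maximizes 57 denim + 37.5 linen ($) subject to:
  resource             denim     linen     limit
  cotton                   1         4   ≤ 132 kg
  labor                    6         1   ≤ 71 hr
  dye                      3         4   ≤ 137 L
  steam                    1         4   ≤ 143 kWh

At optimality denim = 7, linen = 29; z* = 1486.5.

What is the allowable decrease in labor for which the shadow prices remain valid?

23.625

Binding constraints: labor, dye. The basis is B = [[6,1],[3,4]] with det 21.
Per unit decrease in labor, x* moves by d = (-0.1905, 0.1429).
The basis stays optimal until cotton becomes binding; allowable decrease = 23.625 hr.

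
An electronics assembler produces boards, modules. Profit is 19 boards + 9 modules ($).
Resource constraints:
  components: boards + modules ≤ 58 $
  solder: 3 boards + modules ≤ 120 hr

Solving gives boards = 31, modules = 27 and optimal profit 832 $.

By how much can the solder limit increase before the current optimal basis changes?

Binding constraints: components, solder. The basis is B = [[1,1],[3,1]] with det -2.
Per unit increase in solder, x* moves by d = (0.5, -0.5).
The basis stays optimal until modules reaches 0; allowable increase = 54 hr.

54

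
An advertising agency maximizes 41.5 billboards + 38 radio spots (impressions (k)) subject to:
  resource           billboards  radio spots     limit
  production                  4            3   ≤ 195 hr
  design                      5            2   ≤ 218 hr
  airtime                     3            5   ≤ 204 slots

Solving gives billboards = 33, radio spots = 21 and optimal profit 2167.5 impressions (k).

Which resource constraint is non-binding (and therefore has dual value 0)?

production: 195/195 (binding)
design: 207/218 (slack 11)
airtime: 204/204 (binding)
By complementary slackness, a constraint with positive slack has shadow price 0 → design.

design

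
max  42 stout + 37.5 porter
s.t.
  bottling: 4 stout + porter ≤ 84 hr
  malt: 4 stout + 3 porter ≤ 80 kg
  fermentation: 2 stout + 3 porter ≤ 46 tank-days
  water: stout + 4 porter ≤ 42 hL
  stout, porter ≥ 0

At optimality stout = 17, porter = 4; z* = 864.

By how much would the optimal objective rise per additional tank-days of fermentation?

At the optimum: bottling uses 72 of 84 (slack = 12); malt uses 80 of 80 (binding); fermentation uses 46 of 46 (binding); water uses 33 of 42 (slack = 9).
By complementary slackness, y = 0 for the non-binding constraints.
From A_Bᵀ y = c: 4·y_malt + 2·y_fermentation = 42; 3·y_malt + 3·y_fermentation = 37.5.
Solving: y_malt = 8.5, y_fermentation = 4.
Shadow price of fermentation = 4.

4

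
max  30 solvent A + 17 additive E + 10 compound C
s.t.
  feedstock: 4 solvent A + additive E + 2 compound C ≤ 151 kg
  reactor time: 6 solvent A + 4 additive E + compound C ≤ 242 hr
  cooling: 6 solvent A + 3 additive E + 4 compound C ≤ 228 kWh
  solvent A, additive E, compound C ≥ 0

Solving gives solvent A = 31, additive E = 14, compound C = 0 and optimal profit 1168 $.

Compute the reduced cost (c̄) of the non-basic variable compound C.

At the optimum: feedstock uses 138 of 151 (slack = 13); reactor time uses 242 of 242 (binding); cooling uses 228 of 228 (binding).
Slack constraints have shadow price 0 (complementary slackness).
Dual feasibility on the basic columns requires 6·y_reactor time + 6·y_cooling = 30, 4·y_reactor time + 3·y_cooling = 17.
→ y_reactor time = 2 and y_cooling = 3.
Reduced cost of compound C: c₃ − yᵀa₃ = 10 − (2·1 + 3·4) = 10 − 14 = -4.

-4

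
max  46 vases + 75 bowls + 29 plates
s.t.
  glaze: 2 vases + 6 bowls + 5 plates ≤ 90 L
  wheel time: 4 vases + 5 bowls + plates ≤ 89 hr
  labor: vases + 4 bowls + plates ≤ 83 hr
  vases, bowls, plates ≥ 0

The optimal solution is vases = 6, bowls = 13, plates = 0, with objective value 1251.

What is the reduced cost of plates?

-5

Binding: glaze and wheel time. Non-binding: labor (25 unused).
By complementary slackness, y = 0 for the non-binding constraint.
Dual feasibility on the basic columns requires 2·y_glaze + 4·y_wheel time = 46, 6·y_glaze + 5·y_wheel time = 75.
Solving: y_glaze = 5, y_wheel time = 9.
Reduced cost of plates: c₃ − yᵀa₃ = 29 − (5·5 + 9·1) = 29 − 34 = -5.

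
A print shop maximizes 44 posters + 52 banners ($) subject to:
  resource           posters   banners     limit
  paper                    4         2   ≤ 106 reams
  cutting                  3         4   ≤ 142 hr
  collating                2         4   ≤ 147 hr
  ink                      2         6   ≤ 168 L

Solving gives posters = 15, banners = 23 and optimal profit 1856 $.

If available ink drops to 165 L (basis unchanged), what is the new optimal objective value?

1838

Check each constraint at x*: paper 106/106 (tight); cutting 137/142 (slack 5); collating 122/147 (slack 25); ink 168/168 (tight).
Since cutting, collating are not tight, their duals are 0.
The binding rows give the dual system: 4·y_paper + 2·y_ink = 44 and 2·y_paper + 6·y_ink = 52.
This yields shadow prices y_paper = 8, y_ink = 6.
Δz = y_ink·Δb = 6 × (-3) = -18, so new z* = 1856 − 18 = 1838.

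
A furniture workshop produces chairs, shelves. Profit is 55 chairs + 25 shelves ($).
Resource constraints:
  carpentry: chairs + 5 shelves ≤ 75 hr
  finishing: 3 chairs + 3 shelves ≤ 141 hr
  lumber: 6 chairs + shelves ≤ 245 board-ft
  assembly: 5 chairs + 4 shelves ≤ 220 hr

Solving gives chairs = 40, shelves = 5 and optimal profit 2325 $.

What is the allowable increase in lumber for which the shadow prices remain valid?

Binding constraints: lumber, assembly. The basis is B = [[6,1],[5,4]] with det 19.
Per unit increase in lumber, x* moves by d = (0.2105, -0.2632).
The basis stays optimal until shelves reaches 0; allowable increase = 19 board-ft.

19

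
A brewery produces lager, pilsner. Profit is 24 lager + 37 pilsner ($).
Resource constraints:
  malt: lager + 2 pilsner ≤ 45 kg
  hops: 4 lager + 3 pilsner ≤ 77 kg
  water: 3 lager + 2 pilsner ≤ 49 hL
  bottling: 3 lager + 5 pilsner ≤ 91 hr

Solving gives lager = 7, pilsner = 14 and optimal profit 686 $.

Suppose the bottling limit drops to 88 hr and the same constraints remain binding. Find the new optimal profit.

Binding: water and bottling. Non-binding: malt (10 unused), hops (7 unused).
Slack constraints have shadow price 0 (complementary slackness).
From A_Bᵀ y = c: 3·y_water + 3·y_bottling = 24; 2·y_water + 5·y_bottling = 37.
→ y_water = 1 and y_bottling = 7.
Δz = y_bottling·Δb = 7 × (-3) = -21, so new z* = 686 − 21 = 665.

665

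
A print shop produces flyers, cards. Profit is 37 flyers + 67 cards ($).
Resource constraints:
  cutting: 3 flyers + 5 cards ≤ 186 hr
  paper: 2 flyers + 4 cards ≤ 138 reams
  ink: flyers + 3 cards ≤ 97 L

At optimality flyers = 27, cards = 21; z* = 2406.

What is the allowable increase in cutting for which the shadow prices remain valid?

Binding constraints: cutting, paper. The basis is B = [[3,5],[2,4]] with det 2.
Per unit increase in cutting, x* moves by d = (2, -1).
The basis stays optimal until cards reaches 0; allowable increase = 21 hr.

21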